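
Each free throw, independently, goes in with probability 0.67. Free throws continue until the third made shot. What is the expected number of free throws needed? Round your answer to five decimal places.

Y = total free throws until the third success; negative binomial with r=3, p=0.67.
E[Y] = r / p = 3 / 0.67 = 4.4776119

4.47761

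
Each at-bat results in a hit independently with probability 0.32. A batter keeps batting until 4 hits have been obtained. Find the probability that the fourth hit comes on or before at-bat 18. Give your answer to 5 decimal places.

0.87592

Finishing within 18 at-bats ⇔ at least 4 successes in the first 18. With X ~ Binomial(18, 0.32), P(Y ≤ 18) = 1 − P(X ≤ 3).
  k=0: C(18,0)·0.32^0·0.68^18 = 0.0009664
  k=1: C(18,1)·0.32^1·0.68^17 = 0.0081860
  k=2: C(18,2)·0.32^2·0.68^16 = 0.0327442
  k=3: C(18,3)·0.32^3·0.68^15 = 0.0821814
1 − 0.1240781 = 0.8759219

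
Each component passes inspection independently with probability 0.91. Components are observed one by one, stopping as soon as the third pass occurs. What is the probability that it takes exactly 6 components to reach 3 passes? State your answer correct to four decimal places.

0.0055

Y = trial on which the third success occurs; negative binomial, r=3, p=0.91.
P(Y=6) = C(5,2) · p^3 · (1−p)^3
= 10 · 0.75357 · 0.000729 = 0.005494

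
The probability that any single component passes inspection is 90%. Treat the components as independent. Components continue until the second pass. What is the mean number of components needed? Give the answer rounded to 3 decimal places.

2.222

Y = total components until the second success; negative binomial with r=2, p=0.90.
E[Y] = r / p = 2 / 0.90 = 2.22222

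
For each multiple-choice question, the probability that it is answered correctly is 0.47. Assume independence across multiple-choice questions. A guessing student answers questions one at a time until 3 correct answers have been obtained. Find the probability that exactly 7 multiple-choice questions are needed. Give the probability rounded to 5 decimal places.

0.12288

Y = trial on which the third success occurs; negative binomial, r=3, p=0.47.
P(Y=7) = C(6,2) · p^3 · (1−p)^4
= 15 · 0.10382 · 0.078905 = 0.1228820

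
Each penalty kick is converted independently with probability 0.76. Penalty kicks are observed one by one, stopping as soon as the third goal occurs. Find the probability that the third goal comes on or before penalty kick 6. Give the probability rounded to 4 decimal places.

0.9674

Finishing within 6 penalty kicks ⇔ at least 3 successes in the first 6. With X ~ Binomial(6, 0.76), P(Y ≤ 6) = 1 − P(X ≤ 2).
  k=0: C(6,0)·0.76^0·0.24^6 = 0.000191
  k=1: C(6,1)·0.76^1·0.24^5 = 0.003631
  k=2: C(6,2)·0.76^2·0.24^4 = 0.028745
1 − 0.032567 = 0.967433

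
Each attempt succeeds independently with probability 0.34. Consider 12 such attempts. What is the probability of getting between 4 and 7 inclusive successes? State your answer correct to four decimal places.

0.6045

X ~ Binomial(12, 0.34); P(4 ≤ X ≤ 7) = Σ C(12,k) p^k (1−p)^(12−k) over k:
  k=4: C(12,4)·0.34^4·0.66^8 = 0.238162
  k=5: C(12,5)·0.34^5·0.66^7 = 0.196303
  k=6: C(12,6)·0.34^6·0.66^6 = 0.117980
  k=7: C(12,7)·0.34^7·0.66^5 = 0.052095
Total = 0.604540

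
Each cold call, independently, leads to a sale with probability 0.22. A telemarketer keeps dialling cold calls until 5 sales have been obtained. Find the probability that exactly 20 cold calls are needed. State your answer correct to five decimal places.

Y = trial on which the fifth success occurs; negative binomial, r=5, p=0.22.
P(Y=20) = C(19,4) · p^5 · (1−p)^15
= 3876 · 0.00051536 · 0.024067 = 0.0480747

0.04807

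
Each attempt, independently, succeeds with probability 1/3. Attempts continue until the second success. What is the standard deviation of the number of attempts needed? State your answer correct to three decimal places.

3.464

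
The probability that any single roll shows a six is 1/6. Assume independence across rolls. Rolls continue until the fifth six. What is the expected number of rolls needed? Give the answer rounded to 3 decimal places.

Y = total rolls until the fifth success; negative binomial with r=5, p=0.166667.
E[Y] = r / p = 5 / 0.166667 = 30.00000

30.000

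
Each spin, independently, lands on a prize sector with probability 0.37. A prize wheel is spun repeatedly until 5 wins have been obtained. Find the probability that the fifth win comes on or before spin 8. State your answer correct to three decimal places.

0.131

Finishing within 8 spins ⇔ at least 5 successes in the first 8. With X ~ Binomial(8, 0.37), P(Y ≤ 8) = 1 − P(X ≤ 4).
  k=0: C(8,0)·0.37^0·0.63^8 = 0.02482
  k=1: C(8,1)·0.37^1·0.63^7 = 0.11659
  k=2: C(8,2)·0.37^2·0.63^6 = 0.23967
  k=3: C(8,3)·0.37^3·0.63^5 = 0.28151
  k=4: C(8,4)·0.37^4·0.63^4 = 0.20667
1 − 0.86925 = 0.13075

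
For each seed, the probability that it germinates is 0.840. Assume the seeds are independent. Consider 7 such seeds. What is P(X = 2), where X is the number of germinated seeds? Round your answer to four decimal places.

X ~ Binomial(n=7, p=0.84).
P(X=2) = C(7,2) · p^2 · (1−p)^5
= 21 · 0.7056 · 0.00010486 = 0.001554

0.0016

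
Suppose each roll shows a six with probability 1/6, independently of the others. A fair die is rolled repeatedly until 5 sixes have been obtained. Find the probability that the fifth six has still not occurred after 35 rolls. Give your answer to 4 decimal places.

0.2843

Needing more than 35 rolls ⇔ fewer than 5 successes in the first 35. With X ~ Binomial(35, 0.166667), P(Y > 35) = P(X ≤ 4).
  k=0: C(35,0)·0.166667^0·0.833333^35 = 0.001693
  k=1: C(35,1)·0.166667^1·0.833333^34 = 0.011851
  k=2: C(35,2)·0.166667^2·0.833333^33 = 0.040293
  k=3: C(35,3)·0.166667^3·0.833333^32 = 0.088645
  k=4: C(35,4)·0.166667^4·0.833333^31 = 0.141833
P(X ≤ 4) = 0.284315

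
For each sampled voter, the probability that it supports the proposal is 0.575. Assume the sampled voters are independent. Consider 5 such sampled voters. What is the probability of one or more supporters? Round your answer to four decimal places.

0.9861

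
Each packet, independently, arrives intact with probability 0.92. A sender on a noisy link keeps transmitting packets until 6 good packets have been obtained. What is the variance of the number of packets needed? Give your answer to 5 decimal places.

0.56711

Y = total packets until the sixth success; negative binomial with r=6, p=0.92.
Var(Y) = r(1−p)/p² = 6·0.08 / 0.92² = 0.5671078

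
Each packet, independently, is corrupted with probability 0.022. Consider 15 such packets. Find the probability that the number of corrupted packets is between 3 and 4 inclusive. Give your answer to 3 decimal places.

X ~ Binomial(15, 0.022); P(3 ≤ X ≤ 4) = Σ C(15,k) p^k (1−p)^(15−k) over k:
  k=3: C(15,3)·0.022^3·0.978^12 = 0.00371
  k=4: C(15,4)·0.022^4·0.978^11 = 0.00025
Total = 0.00396

0.004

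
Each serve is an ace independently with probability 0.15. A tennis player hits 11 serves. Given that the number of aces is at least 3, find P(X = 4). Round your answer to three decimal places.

0.242

X ~ Binomial(11, 0.15). Want P(X=4 | X≥3) = P(X=4) / P(X≥3).
P(X=4) = C(11,4)·0.15^4·0.85^7 = 0.05356
P(X≥3) = 1 − 0.16734 − 0.32484 − 0.28663 = 0.22119
Ratio = 0.05356 / 0.22119 = 0.24213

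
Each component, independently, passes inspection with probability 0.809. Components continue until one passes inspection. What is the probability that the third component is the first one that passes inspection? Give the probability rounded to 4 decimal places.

Geometric (trials to first success), p = 0.809.
P(Y = 3) = (1−p)^2 · p = 0.036481 · 0.809 = 0.029513

0.0295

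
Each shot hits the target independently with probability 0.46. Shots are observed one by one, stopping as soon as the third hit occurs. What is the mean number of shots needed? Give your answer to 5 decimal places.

Y = total shots until the third success; negative binomial with r=3, p=0.46.
E[Y] = r / p = 3 / 0.46 = 6.5217391

6.52174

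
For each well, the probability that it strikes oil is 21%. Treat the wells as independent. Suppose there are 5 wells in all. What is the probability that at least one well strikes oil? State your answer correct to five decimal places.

P(at least one) = 1 − P(none) = 1 − (1 − 0.21)^5
= 1 − 0.3077056 = 0.6922944

0.69229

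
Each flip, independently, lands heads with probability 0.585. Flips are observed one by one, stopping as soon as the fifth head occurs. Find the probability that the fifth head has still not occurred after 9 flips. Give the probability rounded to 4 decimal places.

0.2987

Needing more than 9 flips ⇔ fewer than 5 successes in the first 9. With X ~ Binomial(9, 0.585), P(Y > 9) = P(X ≤ 4).
  k=0: C(9,0)·0.585^0·0.415^9 = 0.000365
  k=1: C(9,1)·0.585^1·0.415^8 = 0.004632
  k=2: C(9,2)·0.585^2·0.415^7 = 0.026119
  k=3: C(9,3)·0.585^3·0.415^6 = 0.085908
  k=4: C(9,4)·0.585^4·0.415^5 = 0.181650
P(X ≤ 4) = 0.298674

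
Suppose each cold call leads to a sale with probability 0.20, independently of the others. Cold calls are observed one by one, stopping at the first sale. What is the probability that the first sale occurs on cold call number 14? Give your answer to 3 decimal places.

Geometric (trials to first success), p = 0.20.
P(Y = 14) = (1−p)^13 · p = 0.054976 · 0.20 = 0.01100

0.011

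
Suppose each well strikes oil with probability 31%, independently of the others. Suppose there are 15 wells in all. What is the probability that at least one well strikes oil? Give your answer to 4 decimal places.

0.9962

P(at least one) = 1 − P(none) = 1 − (1 − 0.31)^15
= 1 − 0.003826 = 0.996174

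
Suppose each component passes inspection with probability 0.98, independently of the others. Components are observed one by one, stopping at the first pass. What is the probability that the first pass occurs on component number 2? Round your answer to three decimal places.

0.020

Geometric (trials to first success), p = 0.98.
P(Y = 2) = (1−p)^1 · p = 0.02 · 0.98 = 0.01960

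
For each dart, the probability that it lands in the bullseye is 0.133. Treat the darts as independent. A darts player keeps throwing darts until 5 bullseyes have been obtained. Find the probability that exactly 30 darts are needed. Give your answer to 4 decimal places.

0.0279

Y = trial on which the fifth success occurs; negative binomial, r=5, p=0.133.
P(Y=30) = C(29,4) · p^5 · (1−p)^25
= 23751 · 4.1616e-05 · 0.028215 = 0.027888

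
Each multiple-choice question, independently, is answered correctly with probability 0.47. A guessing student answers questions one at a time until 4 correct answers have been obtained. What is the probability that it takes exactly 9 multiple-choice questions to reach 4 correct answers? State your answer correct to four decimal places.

Y = trial on which the fourth success occurs; negative binomial, r=4, p=0.47.
P(Y=9) = C(8,3) · p^4 · (1−p)^5
= 56 · 0.048797 · 0.04182 = 0.114277

0.1143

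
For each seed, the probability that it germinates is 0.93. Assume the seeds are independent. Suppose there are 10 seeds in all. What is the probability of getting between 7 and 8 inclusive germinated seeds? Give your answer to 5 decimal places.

X ~ Binomial(10, 0.93); P(7 ≤ X ≤ 8) = Σ C(10,k) p^k (1−p)^(10−k) over k:
  k=7: C(10,7)·0.93^7·0.07^3 = 0.0247660
  k=8: C(10,8)·0.93^8·0.07^2 = 0.1233878
Total = 0.1481538

0.14815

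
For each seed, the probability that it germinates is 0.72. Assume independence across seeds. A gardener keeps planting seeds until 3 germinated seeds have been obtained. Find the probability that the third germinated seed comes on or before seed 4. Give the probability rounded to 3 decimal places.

Finishing within 4 seeds ⇔ at least 3 successes in the first 4. With X ~ Binomial(4, 0.72), P(Y ≤ 4) = 1 − P(X ≤ 2).
  k=0: C(4,0)·0.72^0·0.28^4 = 0.00615
  k=1: C(4,1)·0.72^1·0.28^3 = 0.06322
  k=2: C(4,2)·0.72^2·0.28^2 = 0.24386
1 − 0.31322 = 0.68678

0.687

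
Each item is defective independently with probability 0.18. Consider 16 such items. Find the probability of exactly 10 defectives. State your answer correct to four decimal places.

0.0001

X ~ Binomial(n=16, p=0.18).
P(X=10) = C(16,10) · p^10 · (1−p)^6
= 8008 · 3.5705e-08 · 0.30401 = 0.000087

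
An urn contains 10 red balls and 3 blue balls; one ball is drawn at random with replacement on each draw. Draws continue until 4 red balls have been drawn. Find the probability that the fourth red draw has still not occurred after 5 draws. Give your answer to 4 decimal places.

Needing more than 5 draws ⇔ fewer than 4 successes in the first 5. With X ~ Binomial(5, 0.769231), P(Y > 5) = P(X ≤ 3).
  k=0: C(5,0)·0.769231^0·0.230769^5 = 0.000654
  k=1: C(5,1)·0.769231^1·0.230769^4 = 0.010908
  k=2: C(5,2)·0.769231^2·0.230769^3 = 0.072719
  k=3: C(5,3)·0.769231^3·0.230769^2 = 0.242396
P(X ≤ 3) = 0.326677

0.3267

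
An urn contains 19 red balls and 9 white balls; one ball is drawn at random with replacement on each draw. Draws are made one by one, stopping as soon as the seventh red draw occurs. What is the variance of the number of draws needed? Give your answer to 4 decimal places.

4.8864

Y = total draws until the seventh success; negative binomial with r=7, p=0.678571.
Var(Y) = r(1−p)/p² = 7·0.321429 / 0.678571² = 4.886427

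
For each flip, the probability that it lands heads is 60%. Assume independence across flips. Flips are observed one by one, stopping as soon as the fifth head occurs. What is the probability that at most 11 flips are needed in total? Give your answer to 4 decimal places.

Finishing within 11 flips ⇔ at least 5 successes in the first 11. With X ~ Binomial(11, 0.60), P(Y ≤ 11) = 1 − P(X ≤ 4).
  k=0: C(11,0)·0.60^0·0.40^11 = 0.000042
  k=1: C(11,1)·0.60^1·0.40^10 = 0.000692
  k=2: C(11,2)·0.60^2·0.40^9 = 0.005190
  k=3: C(11,3)·0.60^3·0.40^8 = 0.023357
  k=4: C(11,4)·0.60^4·0.40^7 = 0.070071
1 − 0.099353 = 0.900647

0.9006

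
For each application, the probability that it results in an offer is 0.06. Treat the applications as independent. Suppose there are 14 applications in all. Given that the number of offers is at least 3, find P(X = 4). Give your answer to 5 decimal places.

0.14625

X ~ Binomial(14, 0.06). Want P(X=4 | X≥3) = P(X=4) / P(X≥3).
P(X=4) = C(14,4)·0.06^4·0.94^10 = 0.0069874
P(X≥3) = 1 − 0.4205232 − 0.3757867 − 0.1559115 = 0.0477786
Ratio = 0.0069874 / 0.0477786 = 0.1462460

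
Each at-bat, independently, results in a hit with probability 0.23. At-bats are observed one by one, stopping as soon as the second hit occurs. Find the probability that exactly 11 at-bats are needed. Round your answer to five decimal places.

Y = trial on which the second success occurs; negative binomial, r=2, p=0.23.
P(Y=11) = C(10,1) · p^2 · (1−p)^9
= 10 · 0.0529 · 0.095152 = 0.0503352

0.05034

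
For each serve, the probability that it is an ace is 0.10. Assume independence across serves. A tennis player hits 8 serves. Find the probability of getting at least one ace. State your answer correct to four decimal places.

0.5695

P(at least one) = 1 − P(none) = 1 − (1 − 0.10)^8
= 1 − 0.430467 = 0.569533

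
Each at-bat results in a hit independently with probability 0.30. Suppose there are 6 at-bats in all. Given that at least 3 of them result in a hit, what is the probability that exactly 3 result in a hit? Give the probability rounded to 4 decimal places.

X ~ Binomial(6, 0.30). Want P(X=3 | X≥3) = P(X=3) / P(X≥3).
P(X=3) = C(6,3)·0.30^3·0.70^3 = 0.185220
P(X≥3) = 1 − 0.117649 − 0.302526 − 0.324135 = 0.255690
Ratio = 0.185220 / 0.255690 = 0.724393

0.7244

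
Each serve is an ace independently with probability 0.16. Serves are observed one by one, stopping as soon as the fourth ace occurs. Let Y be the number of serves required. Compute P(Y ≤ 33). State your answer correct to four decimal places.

0.7966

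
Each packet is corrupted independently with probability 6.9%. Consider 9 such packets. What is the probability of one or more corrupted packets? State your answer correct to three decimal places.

0.475

P(at least one) = 1 − P(none) = 1 − (1 − 0.069)^9
= 1 − 0.52547 = 0.47453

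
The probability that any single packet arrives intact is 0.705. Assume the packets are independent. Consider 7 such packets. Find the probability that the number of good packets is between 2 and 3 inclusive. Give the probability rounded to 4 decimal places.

0.1162

X ~ Binomial(7, 0.705); P(2 ≤ X ≤ 3) = Σ C(7,k) p^k (1−p)^(7−k) over k:
  k=2: C(7,2)·0.705^2·0.295^5 = 0.023319
  k=3: C(7,3)·0.705^3·0.295^4 = 0.092880
Total = 0.116199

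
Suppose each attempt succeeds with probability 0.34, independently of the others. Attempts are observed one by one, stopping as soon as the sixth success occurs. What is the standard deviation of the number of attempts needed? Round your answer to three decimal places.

Y = total attempts until the sixth success; negative binomial with r=6, p=0.34.
SD(Y) = √[r(1−p)/p²] = √(34.25606) = 5.85287

5.853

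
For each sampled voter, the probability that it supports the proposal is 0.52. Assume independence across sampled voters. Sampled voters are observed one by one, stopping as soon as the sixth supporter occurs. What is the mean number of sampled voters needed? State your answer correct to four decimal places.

Y = total sampled voters until the sixth success; negative binomial with r=6, p=0.52.
E[Y] = r / p = 6 / 0.52 = 11.538462

11.5385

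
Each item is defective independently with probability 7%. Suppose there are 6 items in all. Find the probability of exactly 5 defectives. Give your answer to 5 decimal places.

0.00001

X ~ Binomial(n=6, p=0.07).
P(X=5) = C(6,5) · p^5 · (1−p)^1
= 6 · 1.6807e-06 · 0.93 = 0.0000094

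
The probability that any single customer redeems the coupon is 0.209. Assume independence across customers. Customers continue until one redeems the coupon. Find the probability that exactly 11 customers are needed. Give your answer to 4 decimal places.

0.0200

Geometric (trials to first success), p = 0.209.
P(Y = 11) = (1−p)^10 · p = 0.095888 · 0.209 = 0.020041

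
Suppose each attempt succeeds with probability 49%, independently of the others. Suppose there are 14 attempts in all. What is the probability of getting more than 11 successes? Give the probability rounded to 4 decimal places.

0.0053

X ~ Binomial(14, 0.49); P(X ≥ 12) = Σ C(14,k) p^k (1−p)^(14−k) over k:
  k=12: C(14,12)·0.49^12·0.51^2 = 0.004535
  k=13: C(14,13)·0.49^13·0.51^1 = 0.000670
  k=14: C(14,14)·0.49^14·0.51^0 = 0.000046
Total = 0.005251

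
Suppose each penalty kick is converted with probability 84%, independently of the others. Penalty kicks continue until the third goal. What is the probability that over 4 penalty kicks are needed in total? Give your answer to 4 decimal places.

0.1228

Needing more than 4 penalty kicks ⇔ fewer than 3 successes in the first 4. With X ~ Binomial(4, 0.84), P(Y > 4) = P(X ≤ 2).
  k=0: C(4,0)·0.84^0·0.16^4 = 0.000655
  k=1: C(4,1)·0.84^1·0.16^3 = 0.013763
  k=2: C(4,2)·0.84^2·0.16^2 = 0.108380
P(X ≤ 2) = 0.122798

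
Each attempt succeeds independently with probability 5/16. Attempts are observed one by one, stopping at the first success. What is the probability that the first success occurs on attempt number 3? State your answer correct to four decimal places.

Geometric (trials to first success), p = 0.3125.
P(Y = 3) = (1−p)^2 · p = 0.47266 · 0.3125 = 0.147705

0.1477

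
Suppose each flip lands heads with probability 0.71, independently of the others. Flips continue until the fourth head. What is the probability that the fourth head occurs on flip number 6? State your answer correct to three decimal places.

0.214

Y = trial on which the fourth success occurs; negative binomial, r=4, p=0.71.
P(Y=6) = C(5,3) · p^4 · (1−p)^2
= 10 · 0.25412 · 0.0841 = 0.21371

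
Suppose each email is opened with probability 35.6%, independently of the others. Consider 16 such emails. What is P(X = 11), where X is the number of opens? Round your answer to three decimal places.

X ~ Binomial(n=16, p=0.356).
P(X=11) = C(16,11) · p^11 · (1−p)^5
= 4368 · 1.164e-05 · 0.11077 = 0.00563

0.006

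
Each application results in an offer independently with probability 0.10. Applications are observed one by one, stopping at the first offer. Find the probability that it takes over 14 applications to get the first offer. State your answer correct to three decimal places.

0.229

Y = number of applications to the first success; geometric, p = 0.10.
P(Y > 14) = P(first 14 all fail) = (1−p)^14 = 0.22877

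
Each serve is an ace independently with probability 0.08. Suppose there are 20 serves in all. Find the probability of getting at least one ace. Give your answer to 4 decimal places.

0.8113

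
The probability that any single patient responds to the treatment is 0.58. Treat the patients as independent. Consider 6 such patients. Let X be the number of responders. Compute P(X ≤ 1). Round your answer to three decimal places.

0.051

X ~ Binomial(6, 0.58); P(X ≤ 1) = Σ C(6,k) p^k (1−p)^(6−k) over k:
  k=0: C(6,0)·0.58^0·0.42^6 = 0.00549
  k=1: C(6,1)·0.58^1·0.42^5 = 0.04548
Total = 0.05097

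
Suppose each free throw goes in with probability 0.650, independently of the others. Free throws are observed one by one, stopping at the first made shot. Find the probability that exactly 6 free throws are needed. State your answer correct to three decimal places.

0.003

Geometric (trials to first success), p = 0.65.
P(Y = 6) = (1−p)^5 · p = 0.0052522 · 0.65 = 0.00341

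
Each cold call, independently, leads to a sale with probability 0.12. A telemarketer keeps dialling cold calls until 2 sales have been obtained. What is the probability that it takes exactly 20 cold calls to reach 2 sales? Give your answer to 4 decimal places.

0.0274

Y = trial on which the second success occurs; negative binomial, r=2, p=0.12.
P(Y=20) = C(19,1) · p^2 · (1−p)^18
= 19 · 0.0144 · 0.10016 = 0.027403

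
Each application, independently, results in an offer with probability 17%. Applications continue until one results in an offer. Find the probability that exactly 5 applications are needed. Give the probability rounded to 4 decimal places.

Geometric (trials to first success), p = 0.17.
P(Y = 5) = (1−p)^4 · p = 0.47458 · 0.17 = 0.080679

0.0807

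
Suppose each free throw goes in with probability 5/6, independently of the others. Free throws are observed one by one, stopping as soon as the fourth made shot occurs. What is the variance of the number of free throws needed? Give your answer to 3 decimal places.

0.960

Y = total free throws until the fourth success; negative binomial with r=4, p=0.833333.
Var(Y) = r(1−p)/p² = 4·0.166667 / 0.833333² = 0.96000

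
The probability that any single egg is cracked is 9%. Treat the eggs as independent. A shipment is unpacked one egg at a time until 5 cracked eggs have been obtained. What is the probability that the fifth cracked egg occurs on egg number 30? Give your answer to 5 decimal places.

Y = trial on which the fifth success occurs; negative binomial, r=5, p=0.09.
P(Y=30) = C(29,4) · p^5 · (1−p)^25
= 23751 · 5.9049e-06 · 0.094631 = 0.0132718

0.01327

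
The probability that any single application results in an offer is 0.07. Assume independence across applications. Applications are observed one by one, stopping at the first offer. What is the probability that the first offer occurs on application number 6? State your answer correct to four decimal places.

Geometric (trials to first success), p = 0.07.
P(Y = 6) = (1−p)^5 · p = 0.69569 · 0.07 = 0.048698

0.0487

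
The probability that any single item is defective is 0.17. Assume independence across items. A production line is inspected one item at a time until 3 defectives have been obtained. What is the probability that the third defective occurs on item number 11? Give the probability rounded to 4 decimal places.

0.0498

Y = trial on which the third success occurs; negative binomial, r=3, p=0.17.
P(Y=11) = C(10,2) · p^3 · (1−p)^8
= 45 · 0.004913 · 0.22523 = 0.049795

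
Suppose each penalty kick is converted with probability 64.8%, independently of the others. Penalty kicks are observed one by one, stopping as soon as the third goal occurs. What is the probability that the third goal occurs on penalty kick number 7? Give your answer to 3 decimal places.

0.063

Y = trial on which the third success occurs; negative binomial, r=3, p=0.648.
P(Y=7) = C(6,2) · p^3 · (1−p)^4
= 15 · 0.2721 · 0.015352 = 0.06266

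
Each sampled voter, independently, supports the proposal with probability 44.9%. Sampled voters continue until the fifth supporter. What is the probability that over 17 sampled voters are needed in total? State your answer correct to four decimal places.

Needing more than 17 sampled voters ⇔ fewer than 5 successes in the first 17. With X ~ Binomial(17, 0.449), P(Y > 17) = P(X ≤ 4).
  k=0: C(17,0)·0.449^0·0.551^17 = 0.000040
  k=1: C(17,1)·0.449^1·0.551^16 = 0.000551
  k=2: C(17,2)·0.449^2·0.551^15 = 0.003592
  k=3: C(17,3)·0.449^3·0.551^14 = 0.014634
  k=4: C(17,4)·0.449^4·0.551^13 = 0.041738
P(X ≤ 4) = 0.060555

0.0606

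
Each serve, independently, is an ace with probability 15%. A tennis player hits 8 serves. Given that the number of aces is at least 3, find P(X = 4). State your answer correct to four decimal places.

X ~ Binomial(8, 0.15). Want P(X=4 | X≥3) = P(X=4) / P(X≥3).
P(X=4) = C(8,4)·0.15^4·0.85^4 = 0.018499
P(X≥3) = 1 − 0.272491 − 0.384693 − 0.237604 = 0.105213
Ratio = 0.018499 / 0.105213 = 0.175821

0.1758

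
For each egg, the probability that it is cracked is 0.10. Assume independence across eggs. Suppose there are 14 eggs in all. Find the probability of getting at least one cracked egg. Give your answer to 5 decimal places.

0.77123

P(at least one) = 1 − P(none) = 1 − (1 − 0.10)^14
= 1 − 0.2287679 = 0.7712321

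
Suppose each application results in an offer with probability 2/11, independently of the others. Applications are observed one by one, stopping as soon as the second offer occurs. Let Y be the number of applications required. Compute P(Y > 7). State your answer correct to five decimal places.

0.62724

Needing more than 7 applications ⇔ fewer than 2 successes in the first 7. With X ~ Binomial(7, 0.181818), P(Y > 7) = P(X ≤ 1).
  k=0: C(7,0)·0.181818^0·0.818182^7 = 0.2454419
  k=1: C(7,1)·0.181818^1·0.818182^6 = 0.3817986
P(X ≤ 1) = 0.6272405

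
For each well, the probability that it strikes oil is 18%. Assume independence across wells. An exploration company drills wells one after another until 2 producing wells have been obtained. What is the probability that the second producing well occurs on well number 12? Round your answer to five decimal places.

0.04899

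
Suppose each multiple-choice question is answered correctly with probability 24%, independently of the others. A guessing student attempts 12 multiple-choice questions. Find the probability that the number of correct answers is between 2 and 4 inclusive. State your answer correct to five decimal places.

X ~ Binomial(12, 0.24); P(2 ≤ X ≤ 4) = Σ C(12,k) p^k (1−p)^(12−k) over k:
  k=2: C(12,2)·0.24^2·0.76^10 = 0.2444006
  k=3: C(12,3)·0.24^3·0.76^9 = 0.2572638
  k=4: C(12,4)·0.24^4·0.76^8 = 0.1827927
Total = 0.6844572

0.68446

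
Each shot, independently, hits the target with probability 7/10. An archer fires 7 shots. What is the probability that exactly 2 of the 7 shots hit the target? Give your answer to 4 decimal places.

0.0250

X ~ Binomial(n=7, p=0.70).
P(X=2) = C(7,2) · p^2 · (1−p)^5
= 21 · 0.49 · 0.00243 = 0.025005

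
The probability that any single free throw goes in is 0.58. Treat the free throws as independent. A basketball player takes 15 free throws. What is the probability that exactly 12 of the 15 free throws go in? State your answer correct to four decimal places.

X ~ Binomial(n=15, p=0.58).
P(X=12) = C(15,12) · p^12 · (1−p)^3
= 455 · 0.0014492 · 0.074088 = 0.048853

0.0489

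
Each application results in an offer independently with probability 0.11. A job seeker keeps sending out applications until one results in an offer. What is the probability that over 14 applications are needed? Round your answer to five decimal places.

0.19564

Y = number of applications to the first success; geometric, p = 0.11.
P(Y > 14) = P(first 14 all fail) = (1−p)^14 = 0.1956411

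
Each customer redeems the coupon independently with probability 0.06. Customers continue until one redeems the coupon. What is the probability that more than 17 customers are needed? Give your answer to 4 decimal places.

0.3493

Y = number of customers to the first success; geometric, p = 0.06.
P(Y > 17) = P(first 17 all fail) = (1−p)^17 = 0.349280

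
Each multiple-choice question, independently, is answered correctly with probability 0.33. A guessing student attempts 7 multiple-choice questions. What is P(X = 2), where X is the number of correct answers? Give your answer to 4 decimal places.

0.3088

X ~ Binomial(n=7, p=0.33).
P(X=2) = C(7,2) · p^2 · (1−p)^5
= 21 · 0.1089 · 0.13501 = 0.308760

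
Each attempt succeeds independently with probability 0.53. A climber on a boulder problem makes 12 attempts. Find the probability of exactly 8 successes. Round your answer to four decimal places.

0.1504

X ~ Binomial(n=12, p=0.53).
P(X=8) = C(12,8) · p^8 · (1−p)^4
= 495 · 0.006226 · 0.048797 = 0.150385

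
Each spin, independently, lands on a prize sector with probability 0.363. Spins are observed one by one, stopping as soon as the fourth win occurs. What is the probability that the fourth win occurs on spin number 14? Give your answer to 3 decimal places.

Y = trial on which the fourth success occurs; negative binomial, r=4, p=0.363.
P(Y=14) = C(13,3) · p^4 · (1−p)^10
= 286 · 0.017363 · 0.011 = 0.05462

0.055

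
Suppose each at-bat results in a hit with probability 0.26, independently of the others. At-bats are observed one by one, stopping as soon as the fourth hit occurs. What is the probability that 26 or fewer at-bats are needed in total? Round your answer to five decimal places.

Finishing within 26 at-bats ⇔ at least 4 successes in the first 26. With X ~ Binomial(26, 0.26), P(Y ≤ 26) = 1 − P(X ≤ 3).
  k=0: C(26,0)·0.26^0·0.74^26 = 0.0003981
  k=1: C(26,1)·0.26^1·0.74^25 = 0.0036370
  k=2: C(26,2)·0.26^2·0.74^24 = 0.0159732
  k=3: C(26,3)·0.26^3·0.74^23 = 0.0448976
1 − 0.0649059 = 0.9350941

0.93509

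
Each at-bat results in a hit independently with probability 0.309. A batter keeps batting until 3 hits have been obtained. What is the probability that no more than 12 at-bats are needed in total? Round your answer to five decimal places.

Finishing within 12 at-bats ⇔ at least 3 successes in the first 12. With X ~ Binomial(12, 0.309), P(Y ≤ 12) = 1 − P(X ≤ 2).
  k=0: C(12,0)·0.309^0·0.691^12 = 0.0118505
  k=1: C(12,1)·0.309^1·0.691^11 = 0.0635914
  k=2: C(12,2)·0.309^2·0.691^10 = 0.1564017
1 − 0.2318435 = 0.7681565

0.76816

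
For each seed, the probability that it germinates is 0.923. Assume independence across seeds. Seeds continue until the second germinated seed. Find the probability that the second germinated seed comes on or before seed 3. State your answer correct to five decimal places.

Finishing within 3 seeds ⇔ at least 2 successes in the first 3. With X ~ Binomial(3, 0.923), P(Y ≤ 3) = 1 − P(X ≤ 1).
  k=0: C(3,0)·0.923^0·0.077^3 = 0.0004565
  k=1: C(3,1)·0.923^1·0.077^2 = 0.0164174
1 − 0.0168739 = 0.9831261

0.98313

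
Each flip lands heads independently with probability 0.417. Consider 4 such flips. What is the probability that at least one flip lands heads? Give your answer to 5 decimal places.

0.88448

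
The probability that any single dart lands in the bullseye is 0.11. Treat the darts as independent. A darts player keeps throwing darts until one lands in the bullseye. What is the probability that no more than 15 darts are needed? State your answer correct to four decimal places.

0.8259

Y = number of darts to the first success; geometric, p = 0.11.
P(Y ≤ 15) = 1 − (1−p)^15 = 1 − 0.174121 = 0.825879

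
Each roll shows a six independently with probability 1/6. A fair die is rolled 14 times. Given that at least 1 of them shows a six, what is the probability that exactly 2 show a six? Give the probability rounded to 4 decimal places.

0.3075

X ~ Binomial(14, 0.166667). Want P(X=2 | X≥1) = P(X=2) / P(X≥1).
P(X=2) = C(14,2)·0.166667^2·0.833333^12 = 0.283507
P(X≥1) = 1 − 0.077887 = 0.922113
Ratio = 0.283507 / 0.922113 = 0.307454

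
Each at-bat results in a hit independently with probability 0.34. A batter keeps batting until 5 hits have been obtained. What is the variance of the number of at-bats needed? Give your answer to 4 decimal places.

Y = total at-bats until the fifth success; negative binomial with r=5, p=0.34.
Var(Y) = r(1−p)/p² = 5·0.66 / 0.34² = 28.546713

28.5467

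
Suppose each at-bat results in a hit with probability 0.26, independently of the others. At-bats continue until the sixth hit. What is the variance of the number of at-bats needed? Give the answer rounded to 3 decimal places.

65.680

Y = total at-bats until the sixth success; negative binomial with r=6, p=0.26.
Var(Y) = r(1−p)/p² = 6·0.74 / 0.26² = 65.68047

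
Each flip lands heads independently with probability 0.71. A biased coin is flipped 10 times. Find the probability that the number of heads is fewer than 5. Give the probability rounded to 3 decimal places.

0.040

X ~ Binomial(10, 0.71); P(X ≤ 4) = Σ C(10,k) p^k (1−p)^(10−k) over k:
  k=0: C(10,0)·0.71^0·0.29^10 = 0.00000
  k=1: C(10,1)·0.71^1·0.29^9 = 0.00010
  k=2: C(10,2)·0.71^2·0.29^8 = 0.00113
  k=3: C(10,3)·0.71^3·0.29^7 = 0.00741
  k=4: C(10,4)·0.71^4·0.29^6 = 0.03174
Total = 0.04039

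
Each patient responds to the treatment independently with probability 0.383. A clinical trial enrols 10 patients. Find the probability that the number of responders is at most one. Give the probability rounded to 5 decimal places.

0.05763

X ~ Binomial(10, 0.383); P(X ≤ 1) = Σ C(10,k) p^k (1−p)^(10−k) over k:
  k=0: C(10,0)·0.383^0·0.617^10 = 0.0079956
  k=1: C(10,1)·0.383^1·0.617^9 = 0.0496324
Total = 0.0576280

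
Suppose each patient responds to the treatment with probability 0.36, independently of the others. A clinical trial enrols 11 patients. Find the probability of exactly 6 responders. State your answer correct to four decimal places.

X ~ Binomial(n=11, p=0.36).
P(X=6) = C(11,6) · p^6 · (1−p)^5
= 462 · 0.0021768 · 0.10737 = 0.107983

0.1080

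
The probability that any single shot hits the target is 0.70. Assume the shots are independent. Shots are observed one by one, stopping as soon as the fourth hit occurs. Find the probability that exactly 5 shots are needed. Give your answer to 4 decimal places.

0.2881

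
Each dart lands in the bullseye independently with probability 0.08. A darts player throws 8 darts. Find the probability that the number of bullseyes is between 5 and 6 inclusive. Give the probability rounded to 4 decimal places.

0.0001

X ~ Binomial(8, 0.08); P(5 ≤ X ≤ 6) = Σ C(8,k) p^k (1−p)^(8−k) over k:
  k=5: C(8,5)·0.08^5·0.92^3 = 0.000143
  k=6: C(8,6)·0.08^6·0.92^2 = 0.000006
Total = 0.000149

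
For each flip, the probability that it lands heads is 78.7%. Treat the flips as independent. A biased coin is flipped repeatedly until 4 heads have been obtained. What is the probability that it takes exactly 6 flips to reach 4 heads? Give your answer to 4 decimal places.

0.1740

Y = trial on which the fourth success occurs; negative binomial, r=4, p=0.787.
P(Y=6) = C(5,3) · p^4 · (1−p)^2
= 10 · 0.38362 · 0.045369 = 0.174044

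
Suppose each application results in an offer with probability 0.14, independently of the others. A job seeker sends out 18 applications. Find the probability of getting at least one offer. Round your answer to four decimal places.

P(at least one) = 1 − P(none) = 1 − (1 − 0.14)^18
= 1 − 0.066217 = 0.933783

0.9338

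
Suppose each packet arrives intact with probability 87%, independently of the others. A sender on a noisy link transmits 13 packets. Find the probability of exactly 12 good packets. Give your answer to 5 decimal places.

0.31777

X ~ Binomial(n=13, p=0.87).
P(X=12) = C(13,12) · p^12 · (1−p)^1
= 13 · 0.18803 · 0.13 = 0.3177735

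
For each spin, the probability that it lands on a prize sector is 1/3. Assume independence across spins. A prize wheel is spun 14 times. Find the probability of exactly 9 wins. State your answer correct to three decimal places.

X ~ Binomial(n=14, p=0.333333).
P(X=9) = C(14,9) · p^9 · (1−p)^5
= 2002 · 5.0805e-05 · 0.13169 = 0.01339

0.013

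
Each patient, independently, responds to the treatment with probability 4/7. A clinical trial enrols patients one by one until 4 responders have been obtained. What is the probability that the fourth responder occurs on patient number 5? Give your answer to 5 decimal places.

0.18278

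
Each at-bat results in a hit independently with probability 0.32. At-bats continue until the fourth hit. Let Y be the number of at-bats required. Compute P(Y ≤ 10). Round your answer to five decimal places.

Finishing within 10 at-bats ⇔ at least 4 successes in the first 10. With X ~ Binomial(10, 0.32), P(Y ≤ 10) = 1 − P(X ≤ 3).
  k=0: C(10,0)·0.32^0·0.68^10 = 0.0211392
  k=1: C(10,1)·0.32^1·0.68^9 = 0.0994787
  k=2: C(10,2)·0.32^2·0.68^8 = 0.2106608
  k=3: C(10,3)·0.32^3·0.68^7 = 0.2643587
1 − 0.5956374 = 0.4043626

0.40436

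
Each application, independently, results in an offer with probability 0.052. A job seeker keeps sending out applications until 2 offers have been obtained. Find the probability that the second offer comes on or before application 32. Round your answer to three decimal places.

Finishing within 32 applications ⇔ at least 2 successes in the first 32. With X ~ Binomial(32, 0.052), P(Y ≤ 32) = 1 − P(X ≤ 1).
  k=0: C(32,0)·0.052^0·0.948^32 = 0.18108
  k=1: C(32,1)·0.052^1·0.948^31 = 0.31784
1 − 0.49892 = 0.50108

0.501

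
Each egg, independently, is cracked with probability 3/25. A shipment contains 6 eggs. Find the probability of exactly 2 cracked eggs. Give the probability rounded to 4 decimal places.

0.1295

X ~ Binomial(n=6, p=0.12).
P(X=2) = C(6,2) · p^2 · (1−p)^4
= 15 · 0.0144 · 0.5997 = 0.129534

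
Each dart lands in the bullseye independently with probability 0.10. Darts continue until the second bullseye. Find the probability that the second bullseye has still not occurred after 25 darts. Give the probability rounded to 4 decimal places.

Needing more than 25 darts ⇔ fewer than 2 successes in the first 25. With X ~ Binomial(25, 0.10), P(Y > 25) = P(X ≤ 1).
  k=0: C(25,0)·0.10^0·0.90^25 = 0.071790
  k=1: C(25,1)·0.10^1·0.90^24 = 0.199416
P(X ≤ 1) = 0.271206

0.2712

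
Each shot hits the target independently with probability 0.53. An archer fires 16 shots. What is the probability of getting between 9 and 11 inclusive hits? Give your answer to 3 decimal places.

0.435

X ~ Binomial(16, 0.53); P(9 ≤ X ≤ 11) = Σ C(16,k) p^k (1−p)^(16−k) over k:
  k=9: C(16,9)·0.53^9·0.47^7 = 0.19125
  k=10: C(16,10)·0.53^10·0.47^6 = 0.15096
  k=11: C(16,11)·0.53^11·0.47^5 = 0.09286
Total = 0.43506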